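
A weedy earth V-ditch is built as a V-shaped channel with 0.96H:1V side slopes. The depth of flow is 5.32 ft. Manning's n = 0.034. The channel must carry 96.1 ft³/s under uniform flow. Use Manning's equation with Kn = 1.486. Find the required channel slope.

For a triangular section with side slope z = 0.96: A = zy² = 0.96×5.32² = 27.17 ft²; P = 2y√(1+z²) = 2×5.32×1.386 = 14.75 ft.
Hydraulic radius R = A/P = 27.17/14.75 = 1.842 ft.
From Manning's equation, S = [nQ / (1.486 A R^(2/3))]² = [0.034 × 96.1 / (1.486 × 27.17 × 1.842^(2/3))]² = 0.0029.

S = 0.0029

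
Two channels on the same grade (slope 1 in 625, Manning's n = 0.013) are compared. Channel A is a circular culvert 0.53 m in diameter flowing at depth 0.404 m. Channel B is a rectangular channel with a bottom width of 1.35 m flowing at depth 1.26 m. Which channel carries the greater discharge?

channel B

Channel A: For a circular section of diameter D = 0.53 m at depth y = 0.404 m, the central angle is θ = 2 arccos(1 − 2y/D) = 4.246 rad. Then A = (D²/8)(θ − sin θ) = 0.1804 m² and P = Dθ/2 = 1.125 m. Hydraulic radius R = A/P = 0.1804/1.125 = 0.1604 m. Q_A = (1/0.013)·0.1804·0.1604^(2/3)·√0.0016 = 0.1639 m³/s.
Channel B: Flow area A = b·y = 1.35 × 1.26 = 1.701 m². Wetted perimeter P = b + 2y = 1.35 + 2×1.26 = 3.87 m. Hydraulic radius R = A/P = 1.701/3.87 = 0.4395 m. Q_B = (1/0.013)·1.701·0.4395^(2/3)·√0.0016 = 3.026 m³/s.
Q_A = 0.1639 m³/s vs Q_B = 3.026 m³/s, so channel B carries more.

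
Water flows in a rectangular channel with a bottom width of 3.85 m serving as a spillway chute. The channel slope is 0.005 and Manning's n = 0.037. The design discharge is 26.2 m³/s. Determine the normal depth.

Manning's equation rearranged: A R^(2/3) = nQ / (1·√S) = 0.037 × 26.2 / (√0.005) = 13.71.
At y = 4.02 m: A R^(2/3) = 18.45 — over.
At y = 3.16 m: A R^(2/3) = 13.71 — ≈ 13.71.

y_n = 3.16 m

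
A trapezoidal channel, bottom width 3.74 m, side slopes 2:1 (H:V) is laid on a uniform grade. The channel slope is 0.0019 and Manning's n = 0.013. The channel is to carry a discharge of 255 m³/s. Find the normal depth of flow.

Manning's equation rearranged: A R^(2/3) = nQ / (1·√S) = 0.013 × 255 / (√0.0019) = 76.05.
Try y = 3.38 m: A R^(2/3) = 54.1 — short.
Try y = 4.34 m: A R^(2/3) = 94.7 — over.
Try y = 3.94 m: A R^(2/3) = 76.11 — ≈ 76.05.

y_n = 3.94 m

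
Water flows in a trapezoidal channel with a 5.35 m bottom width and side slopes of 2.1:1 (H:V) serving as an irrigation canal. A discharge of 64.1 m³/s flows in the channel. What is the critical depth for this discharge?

At critical depth, Q² T / (g A³) = 1, i.e. A³/T = Q²/g = 64.1²/9.81 = 418.8.
Trying y = 2.12 m: A³/T = 629.5 — over.
Trying y = 1.44 m: A³/T = 153.8 — short.
Trying y = 1.9 m: A³/T = 419.2 — matches.

y_c = 1.9 m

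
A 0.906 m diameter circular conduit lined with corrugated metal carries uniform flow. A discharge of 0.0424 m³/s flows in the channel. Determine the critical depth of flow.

y_c = 0.116 m

At critical depth, Q² T / (g A³) = 1, i.e. A³/T = Q²/g = 0.0424²/9.81 = 0.0001833.
Try y = 0.125 m: A³/T = 0.0002479 — too large.
Try y = 0.0797 m: A³/T = 0.00004181 — too small.
Try y = 0.116 m: A³/T = 0.0001846 — ≈ 0.0001833.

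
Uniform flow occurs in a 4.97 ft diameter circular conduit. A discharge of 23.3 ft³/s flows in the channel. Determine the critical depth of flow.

y_c = 1.34 ft

At critical depth, Q² T / (g A³) = 1, i.e. A³/T = Q²/g = 23.3²/32.2 = 16.86.
Try y = 1 ft: A³/T = 5.427 — low.
Try y = 1.34 ft: A³/T = 17.01 — ≈ 16.86.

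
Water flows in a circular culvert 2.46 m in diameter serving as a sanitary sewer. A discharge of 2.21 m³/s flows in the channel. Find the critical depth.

At critical depth, Q² T / (g A³) = 1, i.e. A³/T = Q²/g = 2.21²/9.81 = 0.4979.
Trying y = 0.803 m: A³/T = 1.061 — over.
Trying y = 0.541 m: A³/T = 0.2283 — short.
Trying y = 0.661 m: A³/T = 0.4987 — close enough.

y_c = 0.661 m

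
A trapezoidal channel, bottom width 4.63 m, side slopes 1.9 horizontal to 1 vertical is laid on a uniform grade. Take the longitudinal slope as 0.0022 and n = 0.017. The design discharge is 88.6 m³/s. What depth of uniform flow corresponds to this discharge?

y_n = 2.54 m

Manning's equation rearranged: A R^(2/3) = nQ / (1·√S) = 0.017 × 88.6 / (√0.0022) = 32.11.
Trying y = 2.76 m: A R^(2/3) = 38.11 — over.
Trying y = 1.83 m: A R^(2/3) = 16.64 — short.
Trying y = 2.54 m: A R^(2/3) = 32.11 — close enough.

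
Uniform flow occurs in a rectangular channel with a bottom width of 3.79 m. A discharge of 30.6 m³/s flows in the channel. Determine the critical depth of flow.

For a rectangular channel, critical depth y_c = (q²/g)^(1/3) where q = Q/b = 30.6/3.79 = 8.074 m²/s.
So y_c = (8.074²/9.81)^(1/3) = 1.88 m.

y_c = 1.88 m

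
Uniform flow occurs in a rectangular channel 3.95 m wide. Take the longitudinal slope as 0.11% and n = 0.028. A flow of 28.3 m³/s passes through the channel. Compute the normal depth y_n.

y_n = 4.83 m

Manning's equation rearranged: A R^(2/3) = nQ / (1·√S) = 0.028 × 28.3 / (√0.0011) = 23.89.
Try y = 3.55 m: A R^(2/3) = 16.44 — too small.
Try y = 5.51 m: A R^(2/3) = 27.93 — too large.
Try y = 4.83 m: A R^(2/3) = 23.9 — matches.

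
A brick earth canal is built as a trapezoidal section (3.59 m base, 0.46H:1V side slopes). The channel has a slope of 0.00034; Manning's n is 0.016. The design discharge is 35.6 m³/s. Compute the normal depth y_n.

y_n = 3.95 m

Manning's equation rearranged: A R^(2/3) = nQ / (1·√S) = 0.016 × 35.6 / (√0.00034) = 30.89.
Trying y = 4.61 m: A R^(2/3) = 40.61 — too large.
Trying y = 3.07 m: A R^(2/3) = 19.98 — too small.
Trying y = 3.95 m: A R^(2/3) = 30.88 — matches.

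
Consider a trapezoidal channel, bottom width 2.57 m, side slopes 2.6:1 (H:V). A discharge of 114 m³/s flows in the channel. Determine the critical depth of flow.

At critical depth, Q² T / (g A³) = 1, i.e. A³/T = Q²/g = 114²/9.81 = 1325.
Trying y = 2.46 m: A³/T = 698.5 — too small.
Trying y = 3.16 m: A³/T = 2084 — too large.
Trying y = 2.85 m: A³/T = 1323 — matches.

y_c = 2.85 m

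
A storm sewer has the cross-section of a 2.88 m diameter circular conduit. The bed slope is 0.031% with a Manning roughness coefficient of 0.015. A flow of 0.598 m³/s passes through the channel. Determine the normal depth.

Manning's equation rearranged: A R^(2/3) = nQ / (1·√S) = 0.015 × 0.598 / (√0.00031) = 0.5095.
Trying y = 0.659 m: A R^(2/3) = 0.601 — high.
Trying y = 0.607 m: A R^(2/3) = 0.5095 — ≈ 0.5095.

y_n = 0.607 m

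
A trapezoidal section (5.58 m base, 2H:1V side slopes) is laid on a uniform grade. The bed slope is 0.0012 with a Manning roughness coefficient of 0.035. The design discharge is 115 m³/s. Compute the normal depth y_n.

Manning's equation rearranged: A R^(2/3) = nQ / (1·√S) = 0.035 × 115 / (√0.0012) = 116.2.
At y = 3.19 m: A R^(2/3) = 58.99 — low.
At y = 5.27 m: A R^(2/3) = 173.3 — high.
At y = 4.39 m: A R^(2/3) = 116.1 — ≈ 116.2.

y_n = 4.39 m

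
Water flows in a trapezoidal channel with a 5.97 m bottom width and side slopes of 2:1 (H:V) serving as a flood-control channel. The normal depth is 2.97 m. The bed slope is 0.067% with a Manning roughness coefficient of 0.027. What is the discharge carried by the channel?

Q = 50.9 m³/s

With bottom width b = 5.97 m and side slope z = 2: A = (b + zy)y = (5.97 + 2×2.97)×2.97 = 35.37 m²; P = b + 2y√(1+z²) = 5.97 + 2×2.97×2.236 = 19.25 m.
Hydraulic radius R = A/P = 35.37/19.25 = 1.837 m.
Manning's equation: Q = (1/n) A R^(2/3) S^(1/2) = (1/0.027) × 35.37 × 1.837^(2/3) × 0.00067^(1/2) = 50.9 m³/s.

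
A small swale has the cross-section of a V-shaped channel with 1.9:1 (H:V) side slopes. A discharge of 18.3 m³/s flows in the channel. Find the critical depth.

y_c = 1.8 m

At critical depth, Q² T / (g A³) = 1, i.e. A³/T = Q²/g = 18.3²/9.81 = 34.14.
At y = 1.25 m: A³/T = 5.508 — low.
At y = 2.04 m: A³/T = 63.77 — high.
At y = 1.8 m: A³/T = 34.11 — ≈ 34.14.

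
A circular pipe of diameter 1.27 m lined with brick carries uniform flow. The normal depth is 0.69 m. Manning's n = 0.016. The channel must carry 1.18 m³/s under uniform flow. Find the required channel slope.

S = 0.00311

For a circular section of diameter D = 1.27 m at depth y = 0.69 m, the central angle is θ = 2 arccos(1 − 2y/D) = 3.315 rad. Then A = (D²/8)(θ − sin θ) = 0.7031 m² and P = Dθ/2 = 2.105 m.
Hydraulic radius R = A/P = 0.7031/2.105 = 0.334 m.
From Manning's equation, S = [nQ / (1 A R^(2/3))]² = [0.016 × 1.18 / (1 × 0.7031 × 0.334^(2/3))]² = 0.00311.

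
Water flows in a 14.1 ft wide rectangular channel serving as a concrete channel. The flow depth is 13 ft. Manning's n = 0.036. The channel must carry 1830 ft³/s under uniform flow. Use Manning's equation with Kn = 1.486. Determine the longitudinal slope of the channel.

Flow area A = b·y = 14.1 × 13 = 183.3 ft². Wetted perimeter P = b + 2y = 14.1 + 2×13 = 40.1 ft.
Hydraulic radius R = A/P = 183.3/40.1 = 4.571 ft.
From Manning's equation, S = [nQ / (1.486 A R^(2/3))]² = [0.036 × 1830 / (1.486 × 183.3 × 4.571^(2/3))]² = 0.00771.

S = 0.00771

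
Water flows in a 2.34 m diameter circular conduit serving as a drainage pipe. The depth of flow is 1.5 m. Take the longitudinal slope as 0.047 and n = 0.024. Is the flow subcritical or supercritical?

For a circular section of diameter D = 2.34 m at depth y = 1.5 m, the central angle is θ = 2 arccos(1 − 2y/D) = 3.713 rad. Then A = (D²/8)(θ − sin θ) = 2.912 m² and P = Dθ/2 = 4.345 m.
Hydraulic radius R = A/P = 2.912/4.345 = 0.6703 m.
V = (1/n) R^(2/3) √S = (1/0.024) × 0.6703^(2/3) × √0.047 = 6.918 m/s. Hydraulic depth D_h = A/T = 2.912/2.245 = 1.297 m.
Froude number Fr = V/√(g·D_h) = 6.918/√(9.81×1.297) = 1.94, which is greater than 1, so the flow is supercritical.

supercritical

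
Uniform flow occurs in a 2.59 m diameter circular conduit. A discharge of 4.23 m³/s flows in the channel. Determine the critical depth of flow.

y_c = 0.91 m

At critical depth, Q² T / (g A³) = 1, i.e. A³/T = Q²/g = 4.23²/9.81 = 1.824.
Try y = 1.04 m: A³/T = 3.048 — high.
Try y = 0.64 m: A³/T = 0.4655 — low.
Try y = 0.91 m: A³/T = 1.823 — matches.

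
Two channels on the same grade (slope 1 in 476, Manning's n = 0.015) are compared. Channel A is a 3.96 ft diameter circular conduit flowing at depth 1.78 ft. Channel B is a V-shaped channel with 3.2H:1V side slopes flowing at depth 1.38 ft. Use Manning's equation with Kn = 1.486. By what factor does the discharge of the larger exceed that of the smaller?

1.1

Channel A: For a circular section of diameter D = 3.96 ft at depth y = 1.78 ft, the central angle is θ = 2 arccos(1 − 2y/D) = 2.939 rad. Then A = (D²/8)(θ − sin θ) = 5.367 ft² and P = Dθ/2 = 5.82 ft. Hydraulic radius R = A/P = 5.367/5.82 = 0.9223 ft. Q_A = (1.486/0.015)·5.367·0.9223^(2/3)·√0.002101 = 23.09 ft³/s.
Channel B: For a triangular section with side slope z = 3.2: A = zy² = 3.2×1.38² = 6.094 ft²; P = 2y√(1+z²) = 2×1.38×3.353 = 9.253 ft. Hydraulic radius R = A/P = 6.094/9.253 = 0.6586 ft. Q_B = (1.486/0.015)·6.094·0.6586^(2/3)·√0.002101 = 20.95 ft³/s.
The larger discharge is 23.09 ft³/s and the smaller is 20.95 ft³/s; the ratio is 1.1.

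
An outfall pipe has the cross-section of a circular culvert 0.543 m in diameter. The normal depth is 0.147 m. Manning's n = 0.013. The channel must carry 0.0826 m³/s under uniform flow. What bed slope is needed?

S = 0.012

For a circular section of diameter D = 0.543 m at depth y = 0.147 m, the central angle is θ = 2 arccos(1 − 2y/D) = 2.189 rad. Then A = (D²/8)(θ − sin θ) = 0.05063 m² and P = Dθ/2 = 0.5943 m.
Hydraulic radius R = A/P = 0.05063/0.5943 = 0.0852 m.
From Manning's equation, S = [nQ / (1 A R^(2/3))]² = [0.013 × 0.0826 / (1 × 0.05063 × 0.0852^(2/3))]² = 0.012.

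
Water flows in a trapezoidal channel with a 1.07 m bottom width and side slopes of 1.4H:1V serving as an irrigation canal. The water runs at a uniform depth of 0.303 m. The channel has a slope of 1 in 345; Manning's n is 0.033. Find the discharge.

With bottom width b = 1.07 m and side slope z = 1.4: A = (b + zy)y = (1.07 + 1.4×0.303)×0.303 = 0.4527 m²; P = b + 2y√(1+z²) = 1.07 + 2×0.303×1.72 = 2.113 m.
Hydraulic radius R = A/P = 0.4527/2.113 = 0.2143 m.
Manning's equation: Q = (1/n) A R^(2/3) S^(1/2) = (1/0.033) × 0.4527 × 0.2143^(2/3) × 0.002899^(1/2) = 0.265 m³/s.

Q = 0.265 m³/s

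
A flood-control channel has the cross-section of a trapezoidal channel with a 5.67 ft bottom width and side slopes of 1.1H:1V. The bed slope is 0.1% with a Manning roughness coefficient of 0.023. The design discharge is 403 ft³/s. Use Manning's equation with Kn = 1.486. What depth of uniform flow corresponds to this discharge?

Manning's equation rearranged: A R^(2/3) = nQ / (1.486·√S) = 0.023 × 403 / (1.486 × √0.001) = 197.2.
Try y = 6 ft: A R^(2/3) = 157.6 — low.
Try y = 7.52 ft: A R^(2/3) = 252.6 — high.
Try y = 6.69 ft: A R^(2/3) = 197.5 — close enough.

y_n = 6.69 ft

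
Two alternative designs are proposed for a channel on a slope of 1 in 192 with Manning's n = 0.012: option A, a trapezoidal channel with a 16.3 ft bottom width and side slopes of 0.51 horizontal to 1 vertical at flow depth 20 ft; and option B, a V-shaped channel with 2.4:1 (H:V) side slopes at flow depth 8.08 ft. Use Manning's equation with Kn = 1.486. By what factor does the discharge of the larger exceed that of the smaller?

5.93

Channel A: With bottom width b = 16.3 ft and side slope z = 0.51: A = (b + zy)y = (16.3 + 0.51×20)×20 = 530 ft²; P = b + 2y√(1+z²) = 16.3 + 2×20×1.123 = 61.2 ft. Hydraulic radius R = A/P = 530/61.2 = 8.66 ft. Q_A = (1.486/0.012)·530·8.66^(2/3)·√0.005208 = 19970 ft³/s.
Channel B: For a triangular section with side slope z = 2.4: A = zy² = 2.4×8.08² = 156.7 ft²; P = 2y√(1+z²) = 2×8.08×2.6 = 42.02 ft. Hydraulic radius R = A/P = 156.7/42.02 = 3.729 ft. Q_B = (1.486/0.012)·156.7·3.729^(2/3)·√0.005208 = 3367 ft³/s.
The larger discharge is 19970 ft³/s and the smaller is 3367 ft³/s; the ratio is 5.93.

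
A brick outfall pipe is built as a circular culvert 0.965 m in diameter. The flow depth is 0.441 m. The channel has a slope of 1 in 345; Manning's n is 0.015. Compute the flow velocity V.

For a circular section of diameter D = 0.965 m at depth y = 0.441 m, the central angle is θ = 2 arccos(1 − 2y/D) = 2.969 rad. Then A = (D²/8)(θ − sin θ) = 0.3257 m² and P = Dθ/2 = 1.433 m.
Hydraulic radius R = A/P = 0.3257/1.433 = 0.2273 m.
From Manning's equation, V = (1/n) R^(2/3) S^(1/2) = (1/0.015) × 0.2273^(2/3) × 0.002899^(1/2) = 1.34 m/s.

V = 1.34 m/s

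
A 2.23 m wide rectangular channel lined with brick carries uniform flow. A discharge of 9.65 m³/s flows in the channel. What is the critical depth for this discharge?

For a rectangular channel, critical depth y_c = (q²/g)^(1/3) where q = Q/b = 9.65/2.23 = 4.327 m²/s.
So y_c = (4.327²/9.81)^(1/3) = 1.24 m.

y_c = 1.24 m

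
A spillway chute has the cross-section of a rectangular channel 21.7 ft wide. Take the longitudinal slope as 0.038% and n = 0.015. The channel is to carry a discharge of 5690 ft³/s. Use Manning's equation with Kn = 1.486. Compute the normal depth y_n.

Manning's equation rearranged: A R^(2/3) = nQ / (1.486·√S) = 0.015 × 5690 / (1.486 × √0.00038) = 2946.
Trying y = 29 ft: A R^(2/3) = 2495 — low.
Trying y = 33.4 ft: A R^(2/3) = 2945 — matches.

y_n = 33.4 ft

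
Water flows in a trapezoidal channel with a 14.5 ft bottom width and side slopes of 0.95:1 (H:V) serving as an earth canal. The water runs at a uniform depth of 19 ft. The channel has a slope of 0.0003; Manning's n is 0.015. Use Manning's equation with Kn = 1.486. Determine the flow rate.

With bottom width b = 14.5 ft and side slope z = 0.95: A = (b + zy)y = (14.5 + 0.95×19)×19 = 618.4 ft²; P = b + 2y√(1+z²) = 14.5 + 2×19×1.379 = 66.91 ft.
Hydraulic radius R = A/P = 618.4/66.91 = 9.242 ft.
Manning's equation: Q = (1.486/n) A R^(2/3) S^(1/2) = (1.486/0.015) × 618.4 × 9.242^(2/3) × 0.0003^(1/2) = 4670 ft³/s.

Q = 4670 ft³/s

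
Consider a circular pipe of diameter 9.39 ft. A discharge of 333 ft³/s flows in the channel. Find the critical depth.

At critical depth, Q² T / (g A³) = 1, i.e. A³/T = Q²/g = 333²/32.2 = 3444.
Try y = 3.59 ft: A³/T = 1581 — too small.
Try y = 5.26 ft: A³/T = 6823 — too large.
Try y = 4.4 ft: A³/T = 3450 — matches.

y_c = 4.4 ft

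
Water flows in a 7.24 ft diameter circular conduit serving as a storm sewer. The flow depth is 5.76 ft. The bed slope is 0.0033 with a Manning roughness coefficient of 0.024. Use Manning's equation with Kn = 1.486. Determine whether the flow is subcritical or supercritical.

subcritical

For a circular section of diameter D = 7.24 ft at depth y = 5.76 ft, the central angle is θ = 2 arccos(1 − 2y/D) = 4.407 rad. Then A = (D²/8)(θ − sin θ) = 35.12 ft² and P = Dθ/2 = 15.95 ft.
Hydraulic radius R = A/P = 35.12/15.95 = 2.202 ft.
V = (1.486/n) R^(2/3) √S = (1.486/0.024) × 2.202^(2/3) × √0.0033 = 6.02 ft/s. Hydraulic depth D_h = A/T = 35.12/5.839 = 6.014 ft.
Froude number Fr = V/√(g·D_h) = 6.02/√(32.2×6.014) = 0.433, which is less than 1, so the flow is subcritical.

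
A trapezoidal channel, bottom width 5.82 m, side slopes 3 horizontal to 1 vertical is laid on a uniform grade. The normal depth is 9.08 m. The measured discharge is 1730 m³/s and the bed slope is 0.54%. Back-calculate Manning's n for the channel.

With bottom width b = 5.82 m and side slope z = 3: A = (b + zy)y = (5.82 + 3×9.08)×9.08 = 300.2 m²; P = b + 2y√(1+z²) = 5.82 + 2×9.08×3.162 = 63.25 m.
Hydraulic radius R = A/P = 300.2/63.25 = 4.746 m.
Rearranging Manning's equation: n = (1/Q) A R^(2/3) S^(1/2) = (1/1730) × 300.2 × 4.746^(2/3) × √0.0054 = 0.036.

n = 0.036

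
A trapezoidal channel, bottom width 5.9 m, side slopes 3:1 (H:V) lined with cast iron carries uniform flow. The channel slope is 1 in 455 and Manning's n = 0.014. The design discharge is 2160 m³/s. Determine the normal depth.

y_n = 8.1 m

Manning's equation rearranged: A R^(2/3) = nQ / (1·√S) = 0.014 × 2160 / (√0.002198) = 645.
Try y = 5.64 m: A R^(2/3) = 273.4 — too small.
Try y = 8.1 m: A R^(2/3) = 645 — ≈ 645.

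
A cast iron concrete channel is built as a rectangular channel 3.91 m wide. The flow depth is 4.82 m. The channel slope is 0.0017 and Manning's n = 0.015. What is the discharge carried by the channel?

Flow area A = b·y = 3.91 × 4.82 = 18.85 m². Wetted perimeter P = b + 2y = 3.91 + 2×4.82 = 13.55 m.
Hydraulic radius R = A/P = 18.85/13.55 = 1.391 m.
Manning's equation: Q = (1/n) A R^(2/3) S^(1/2) = (1/0.015) × 18.85 × 1.391^(2/3) × 0.0017^(1/2) = 64.5 m³/s.

Q = 64.5 m³/s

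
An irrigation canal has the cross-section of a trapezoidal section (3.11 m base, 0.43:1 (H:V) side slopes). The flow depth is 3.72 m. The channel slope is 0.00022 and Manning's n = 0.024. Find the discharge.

With bottom width b = 3.11 m and side slope z = 0.43: A = (b + zy)y = (3.11 + 0.43×3.72)×3.72 = 17.52 m²; P = b + 2y√(1+z²) = 3.11 + 2×3.72×1.089 = 11.21 m.
Hydraulic radius R = A/P = 17.52/11.21 = 1.563 m.
Manning's equation: Q = (1/n) A R^(2/3) S^(1/2) = (1/0.024) × 17.52 × 1.563^(2/3) × 0.00022^(1/2) = 14.6 m³/s.

Q = 14.6 m³/s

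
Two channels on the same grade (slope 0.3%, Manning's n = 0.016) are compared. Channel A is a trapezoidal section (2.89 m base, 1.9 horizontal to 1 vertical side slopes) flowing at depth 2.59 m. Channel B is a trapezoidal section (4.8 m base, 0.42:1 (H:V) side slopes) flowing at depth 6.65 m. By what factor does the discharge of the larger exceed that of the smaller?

Channel A: With bottom width b = 2.89 m and side slope z = 1.9: A = (b + zy)y = (2.89 + 1.9×2.59)×2.59 = 20.23 m²; P = b + 2y√(1+z²) = 2.89 + 2×2.59×2.147 = 14.01 m. Hydraulic radius R = A/P = 20.23/14.01 = 1.444 m. Q_A = (1/0.016)·20.23·1.444^(2/3)·√0.003 = 88.47 m³/s.
Channel B: With bottom width b = 4.8 m and side slope z = 0.42: A = (b + zy)y = (4.8 + 0.42×6.65)×6.65 = 50.49 m²; P = b + 2y√(1+z²) = 4.8 + 2×6.65×1.085 = 19.23 m. Hydraulic radius R = A/P = 50.49/19.23 = 2.626 m. Q_B = (1/0.016)·50.49·2.626^(2/3)·√0.003 = 329 m³/s.
The larger discharge is 329 m³/s and the smaller is 88.47 m³/s; the ratio is 3.72.

3.72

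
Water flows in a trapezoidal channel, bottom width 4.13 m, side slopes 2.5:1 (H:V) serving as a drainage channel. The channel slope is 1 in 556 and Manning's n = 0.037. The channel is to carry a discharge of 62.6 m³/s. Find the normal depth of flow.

Manning's equation rearranged: A R^(2/3) = nQ / (1·√S) = 0.037 × 62.6 / (√0.001799) = 54.62.
Try y = 2.19 m: A R^(2/3) = 25.32 — low.
Try y = 3.56 m: A R^(2/3) = 73.41 — high.
Try y = 3.12 m: A R^(2/3) = 54.63 — ≈ 54.62.

y_n = 3.12 m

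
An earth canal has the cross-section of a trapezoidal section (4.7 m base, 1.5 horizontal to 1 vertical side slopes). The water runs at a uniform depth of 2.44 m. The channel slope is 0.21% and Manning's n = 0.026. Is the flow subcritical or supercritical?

subcritical

With bottom width b = 4.7 m and side slope z = 1.5: A = (b + zy)y = (4.7 + 1.5×2.44)×2.44 = 20.4 m²; P = b + 2y√(1+z²) = 4.7 + 2×2.44×1.803 = 13.5 m.
Hydraulic radius R = A/P = 20.4/13.5 = 1.511 m.
V = (1/n) R^(2/3) √S = (1/0.026) × 1.511^(2/3) × √0.0021 = 2.321 m/s. Hydraulic depth D_h = A/T = 20.4/12.02 = 1.697 m.
Froude number Fr = V/√(g·D_h) = 2.321/√(9.81×1.697) = 0.569, which is less than 1, so the flow is subcritical.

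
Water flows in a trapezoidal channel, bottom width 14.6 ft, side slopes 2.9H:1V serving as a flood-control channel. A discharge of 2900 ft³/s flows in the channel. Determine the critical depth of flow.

At critical depth, Q² T / (g A³) = 1, i.e. A³/T = Q²/g = 2900²/32.2 = 261200.
At y = 7.68 ft: A³/T = 383900 — high.
At y = 6.98 ft: A³/T = 261100 — matches.

y_c = 6.98 ft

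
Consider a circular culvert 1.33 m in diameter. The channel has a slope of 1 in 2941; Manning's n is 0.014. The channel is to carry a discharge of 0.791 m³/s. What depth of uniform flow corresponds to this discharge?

y_n = 0.987 m

Manning's equation rearranged: A R^(2/3) = nQ / (1·√S) = 0.014 × 0.791 / (√0.00034) = 0.6006.
Trying y = 1.24 m: A R^(2/3) = 0.7171 — over.
Trying y = 0.776 m: A R^(2/3) = 0.429 — short.
Trying y = 0.987 m: A R^(2/3) = 0.6005 — matches.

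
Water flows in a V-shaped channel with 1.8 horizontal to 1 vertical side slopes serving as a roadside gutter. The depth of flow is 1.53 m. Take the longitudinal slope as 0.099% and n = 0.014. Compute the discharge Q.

For a triangular section with side slope z = 1.8: A = zy² = 1.8×1.53² = 4.214 m²; P = 2y√(1+z²) = 2×1.53×2.059 = 6.301 m.
Hydraulic radius R = A/P = 4.214/6.301 = 0.6687 m.
Manning's equation: Q = (1/n) A R^(2/3) S^(1/2) = (1/0.014) × 4.214 × 0.6687^(2/3) × 0.00099^(1/2) = 7.24 m³/s.

Q = 7.24 m³/s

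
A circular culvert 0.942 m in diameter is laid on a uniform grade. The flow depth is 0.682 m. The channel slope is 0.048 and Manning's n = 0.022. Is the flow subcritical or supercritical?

For a circular section of diameter D = 0.942 m at depth y = 0.682 m, the central angle is θ = 2 arccos(1 − 2y/D) = 4.071 rad. Then A = (D²/8)(θ − sin θ) = 0.5404 m² and P = Dθ/2 = 1.917 m.
Hydraulic radius R = A/P = 0.5404/1.917 = 0.2818 m.
V = (1/n) R^(2/3) √S = (1/0.022) × 0.2818^(2/3) × √0.048 = 4.281 m/s. Hydraulic depth D_h = A/T = 0.5404/0.8422 = 0.6416 m.
Froude number Fr = V/√(g·D_h) = 4.281/√(9.81×0.6416) = 1.71, which is greater than 1, so the flow is supercritical.

supercritical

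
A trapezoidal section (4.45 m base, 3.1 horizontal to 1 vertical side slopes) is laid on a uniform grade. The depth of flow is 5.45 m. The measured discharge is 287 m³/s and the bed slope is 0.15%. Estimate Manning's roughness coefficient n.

With bottom width b = 4.45 m and side slope z = 3.1: A = (b + zy)y = (4.45 + 3.1×5.45)×5.45 = 116.3 m²; P = b + 2y√(1+z²) = 4.45 + 2×5.45×3.257 = 39.95 m.
Hydraulic radius R = A/P = 116.3/39.95 = 2.912 m.
Rearranging Manning's equation: n = (1/Q) A R^(2/3) S^(1/2) = (1/287) × 116.3 × 2.912^(2/3) × √0.0015 = 0.032.

n = 0.032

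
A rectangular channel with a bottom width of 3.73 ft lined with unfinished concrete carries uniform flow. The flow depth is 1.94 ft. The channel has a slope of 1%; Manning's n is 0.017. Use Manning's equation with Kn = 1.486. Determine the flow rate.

Flow area A = b·y = 3.73 × 1.94 = 7.236 ft². Wetted perimeter P = b + 2y = 3.73 + 2×1.94 = 7.61 ft.
Hydraulic radius R = A/P = 7.236/7.61 = 0.9509 ft.
Manning's equation: Q = (1.486/n) A R^(2/3) S^(1/2) = (1.486/0.017) × 7.236 × 0.9509^(2/3) × 0.01^(1/2) = 61.2 ft³/s.

Q = 61.2 ft³/s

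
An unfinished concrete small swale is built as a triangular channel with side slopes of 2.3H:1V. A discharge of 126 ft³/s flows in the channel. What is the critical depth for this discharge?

y_c = 2.85 ft

At critical depth, Q² T / (g A³) = 1, i.e. A³/T = Q²/g = 126²/32.2 = 493.
Try y = 3.57 ft: A³/T = 1534 — too large.
Try y = 2.06 ft: A³/T = 98.12 — too small.
Try y = 2.85 ft: A³/T = 497.3 — matches.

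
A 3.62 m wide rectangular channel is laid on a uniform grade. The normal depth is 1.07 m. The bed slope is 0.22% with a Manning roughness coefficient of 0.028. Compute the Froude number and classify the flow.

subcritical

Flow area A = b·y = 3.62 × 1.07 = 3.873 m². Wetted perimeter P = b + 2y = 3.62 + 2×1.07 = 5.76 m.
Hydraulic radius R = A/P = 3.873/5.76 = 0.6725 m.
V = (1/n) R^(2/3) √S = (1/0.028) × 0.6725^(2/3) × √0.0022 = 1.286 m/s. Hydraulic depth D_h = A/T = 3.873/3.62 = 1.07 m.
Froude number Fr = V/√(g·D_h) = 1.286/√(9.81×1.07) = 0.397, which is less than 1, so the flow is subcritical.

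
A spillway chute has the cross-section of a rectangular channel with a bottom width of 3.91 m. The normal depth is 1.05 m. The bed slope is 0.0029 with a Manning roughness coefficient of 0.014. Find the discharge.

Flow area A = b·y = 3.91 × 1.05 = 4.106 m². Wetted perimeter P = b + 2y = 3.91 + 2×1.05 = 6.01 m.
Hydraulic radius R = A/P = 4.106/6.01 = 0.6831 m.
Manning's equation: Q = (1/n) A R^(2/3) S^(1/2) = (1/0.014) × 4.106 × 0.6831^(2/3) × 0.0029^(1/2) = 12.2 m³/s.

Q = 12.2 m³/s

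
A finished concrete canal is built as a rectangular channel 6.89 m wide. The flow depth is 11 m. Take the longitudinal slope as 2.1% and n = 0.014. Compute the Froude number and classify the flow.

Flow area A = b·y = 6.89 × 11 = 75.79 m². Wetted perimeter P = b + 2y = 6.89 + 2×11 = 28.89 m.
Hydraulic radius R = A/P = 75.79/28.89 = 2.623 m.
V = (1/n) R^(2/3) √S = (1/0.014) × 2.623^(2/3) × √0.021 = 19.69 m/s. Hydraulic depth D_h = A/T = 75.79/6.89 = 11 m.
Froude number Fr = V/√(g·D_h) = 19.69/√(9.81×11) = 1.9, which is greater than 1, so the flow is supercritical.

supercritical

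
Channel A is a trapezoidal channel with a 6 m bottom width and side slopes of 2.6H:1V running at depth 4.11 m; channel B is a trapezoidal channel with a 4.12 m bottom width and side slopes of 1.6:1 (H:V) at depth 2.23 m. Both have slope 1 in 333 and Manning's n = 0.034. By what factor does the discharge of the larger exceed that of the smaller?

5.78

Channel A: With bottom width b = 6 m and side slope z = 2.6: A = (b + zy)y = (6 + 2.6×4.11)×4.11 = 68.58 m²; P = b + 2y√(1+z²) = 6 + 2×4.11×2.786 = 28.9 m. Hydraulic radius R = A/P = 68.58/28.9 = 2.373 m. Q_A = (1/0.034)·68.58·2.373^(2/3)·√0.003003 = 196.7 m³/s.
Channel B: With bottom width b = 4.12 m and side slope z = 1.6: A = (b + zy)y = (4.12 + 1.6×2.23)×2.23 = 17.14 m²; P = b + 2y√(1+z²) = 4.12 + 2×2.23×1.887 = 12.54 m. Hydraulic radius R = A/P = 17.14/12.54 = 1.368 m. Q_B = (1/0.034)·17.14·1.368^(2/3)·√0.003003 = 34.05 m³/s.
The larger discharge is 196.7 m³/s and the smaller is 34.05 m³/s; the ratio is 5.78.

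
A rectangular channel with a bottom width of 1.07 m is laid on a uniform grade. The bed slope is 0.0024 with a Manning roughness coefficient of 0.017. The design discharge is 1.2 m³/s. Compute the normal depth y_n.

Manning's equation rearranged: A R^(2/3) = nQ / (1·√S) = 0.017 × 1.2 / (√0.0024) = 0.4164.
Trying y = 0.674 m: A R^(2/3) = 0.3219 — too small.
Trying y = 0.9 m: A R^(2/3) = 0.465 — too large.
Trying y = 0.824 m: A R^(2/3) = 0.4162 — ≈ 0.4164.

y_n = 0.824 m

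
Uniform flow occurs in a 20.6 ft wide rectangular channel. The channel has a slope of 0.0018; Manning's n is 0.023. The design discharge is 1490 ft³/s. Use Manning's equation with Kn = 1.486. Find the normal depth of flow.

y_n = 9.2 ft

Manning's equation rearranged: A R^(2/3) = nQ / (1.486·√S) = 0.023 × 1490 / (1.486 × √0.0018) = 543.6.
Try y = 8.23 ft: A R^(2/3) = 467.2 — short.
Try y = 10.8 ft: A R^(2/3) = 673.9 — over.
Try y = 9.2 ft: A R^(2/3) = 543.7 — close enough.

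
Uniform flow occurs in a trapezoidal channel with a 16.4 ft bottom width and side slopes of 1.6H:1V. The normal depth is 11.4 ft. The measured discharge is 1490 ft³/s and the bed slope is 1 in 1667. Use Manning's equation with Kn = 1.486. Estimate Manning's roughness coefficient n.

n = 0.0341

With bottom width b = 16.4 ft and side slope z = 1.6: A = (b + zy)y = (16.4 + 1.6×11.4)×11.4 = 394.9 ft²; P = b + 2y√(1+z²) = 16.4 + 2×11.4×1.887 = 59.42 ft.
Hydraulic radius R = A/P = 394.9/59.42 = 6.646 ft.
Rearranging Manning's equation: n = (1.486/Q) A R^(2/3) S^(1/2) = (1.486/1490) × 394.9 × 6.646^(2/3) × √0.0005999 = 0.0341.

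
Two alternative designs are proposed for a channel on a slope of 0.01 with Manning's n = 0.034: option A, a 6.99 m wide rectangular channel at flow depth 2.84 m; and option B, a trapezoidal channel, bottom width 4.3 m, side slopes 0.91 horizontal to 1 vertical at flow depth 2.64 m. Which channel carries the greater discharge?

Channel A: Flow area A = b·y = 6.99 × 2.84 = 19.85 m². Wetted perimeter P = b + 2y = 6.99 + 2×2.84 = 12.67 m. Hydraulic radius R = A/P = 19.85/12.67 = 1.567 m. Q_A = (1/0.034)·19.85·1.567^(2/3)·√0.01 = 78.76 m³/s.
Channel B: With bottom width b = 4.3 m and side slope z = 0.91: A = (b + zy)y = (4.3 + 0.91×2.64)×2.64 = 17.69 m²; P = b + 2y√(1+z²) = 4.3 + 2×2.64×1.352 = 11.44 m. Hydraulic radius R = A/P = 17.69/11.44 = 1.547 m. Q_B = (1/0.034)·17.69·1.547^(2/3)·√0.01 = 69.61 m³/s.
Q_A = 78.76 m³/s vs Q_B = 69.61 m³/s, so channel A carries more.

channel A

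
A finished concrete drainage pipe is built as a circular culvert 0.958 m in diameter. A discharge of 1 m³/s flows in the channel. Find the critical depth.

y_c = 0.581 m

At critical depth, Q² T / (g A³) = 1, i.e. A³/T = Q²/g = 1²/9.81 = 0.1019.
At y = 0.456 m: A³/T = 0.04049 — short.
At y = 0.681 m: A³/T = 0.1895 — over.
At y = 0.581 m: A³/T = 0.1022 — close enough.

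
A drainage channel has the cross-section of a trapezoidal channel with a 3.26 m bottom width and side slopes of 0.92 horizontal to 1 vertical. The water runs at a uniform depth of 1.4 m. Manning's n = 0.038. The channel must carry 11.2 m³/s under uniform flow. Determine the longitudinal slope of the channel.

S = 0.00513

With bottom width b = 3.26 m and side slope z = 0.92: A = (b + zy)y = (3.26 + 0.92×1.4)×1.4 = 6.367 m²; P = b + 2y√(1+z²) = 3.26 + 2×1.4×1.359 = 7.065 m.
Hydraulic radius R = A/P = 6.367/7.065 = 0.9013 m.
From Manning's equation, S = [nQ / (1 A R^(2/3))]² = [0.038 × 11.2 / (1 × 6.367 × 0.9013^(2/3))]² = 0.00513.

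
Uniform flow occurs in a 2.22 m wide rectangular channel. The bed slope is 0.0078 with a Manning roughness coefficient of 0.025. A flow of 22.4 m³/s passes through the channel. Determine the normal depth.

Manning's equation rearranged: A R^(2/3) = nQ / (1·√S) = 0.025 × 22.4 / (√0.0078) = 6.341.
At y = 2.87 m: A R^(2/3) = 5.493 — short.
At y = 3.99 m: A R^(2/3) = 8.063 — over.
At y = 3.24 m: A R^(2/3) = 6.336 — matches.

y_n = 3.24 m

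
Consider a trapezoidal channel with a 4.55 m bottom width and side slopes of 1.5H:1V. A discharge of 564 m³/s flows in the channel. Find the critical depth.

At critical depth, Q² T / (g A³) = 1, i.e. A³/T = Q²/g = 564²/9.81 = 32430.
Trying y = 7.29 m: A³/T = 54450 — high.
Trying y = 5.12 m: A³/T = 12330 — low.
Trying y = 6.46 m: A³/T = 32530 — matches.

y_c = 6.46 m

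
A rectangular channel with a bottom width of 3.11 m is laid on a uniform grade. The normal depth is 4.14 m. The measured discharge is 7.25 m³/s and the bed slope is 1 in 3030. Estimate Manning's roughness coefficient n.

Flow area A = b·y = 3.11 × 4.14 = 12.88 m². Wetted perimeter P = b + 2y = 3.11 + 2×4.14 = 11.39 m.
Hydraulic radius R = A/P = 12.88/11.39 = 1.13 m.
Rearranging Manning's equation: n = (1/Q) A R^(2/3) S^(1/2) = (1/7.25) × 12.88 × 1.13^(2/3) × √0.00033 = 0.035.

n = 0.035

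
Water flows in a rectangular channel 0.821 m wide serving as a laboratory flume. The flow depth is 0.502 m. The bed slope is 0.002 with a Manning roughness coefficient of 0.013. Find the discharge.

Flow area A = b·y = 0.821 × 0.502 = 0.4121 m². Wetted perimeter P = b + 2y = 0.821 + 2×0.502 = 1.825 m.
Hydraulic radius R = A/P = 0.4121/1.825 = 0.2258 m.
Manning's equation: Q = (1/n) A R^(2/3) S^(1/2) = (1/0.013) × 0.4121 × 0.2258^(2/3) × 0.002^(1/2) = 0.526 m³/s.

Q = 0.526 m³/s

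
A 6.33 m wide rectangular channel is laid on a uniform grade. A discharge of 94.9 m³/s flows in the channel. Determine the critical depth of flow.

For a rectangular channel, critical depth y_c = (q²/g)^(1/3) where q = Q/b = 94.9/6.33 = 14.99 m²/s.
So y_c = (14.99²/9.81)^(1/3) = 2.84 m.

y_c = 2.84 m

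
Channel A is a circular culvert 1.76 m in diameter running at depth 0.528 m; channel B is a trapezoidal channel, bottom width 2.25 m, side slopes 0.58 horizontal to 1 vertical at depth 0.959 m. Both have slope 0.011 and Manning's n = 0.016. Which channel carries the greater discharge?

channel B

Channel A: For a circular section of diameter D = 1.76 m at depth y = 0.528 m, the central angle is θ = 2 arccos(1 − 2y/D) = 2.319 rad. Then A = (D²/8)(θ − sin θ) = 0.6138 m² and P = Dθ/2 = 2.04 m. Hydraulic radius R = A/P = 0.6138/2.04 = 0.3009 m. Q_A = (1/0.016)·0.6138·0.3009^(2/3)·√0.011 = 1.807 m³/s.
Channel B: With bottom width b = 2.25 m and side slope z = 0.58: A = (b + zy)y = (2.25 + 0.58×0.959)×0.959 = 2.691 m²; P = b + 2y√(1+z²) = 2.25 + 2×0.959×1.156 = 4.467 m. Hydraulic radius R = A/P = 2.691/4.467 = 0.6024 m. Q_B = (1/0.016)·2.691·0.6024^(2/3)·√0.011 = 12.58 m³/s.
Q_A = 1.807 m³/s vs Q_B = 12.58 m³/s, so channel B carries more.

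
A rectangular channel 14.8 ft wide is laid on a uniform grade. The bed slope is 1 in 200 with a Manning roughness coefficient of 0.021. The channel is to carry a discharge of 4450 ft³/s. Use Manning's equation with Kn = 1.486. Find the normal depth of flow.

Manning's equation rearranged: A R^(2/3) = nQ / (1.486·√S) = 0.021 × 4450 / (1.486 × √0.005) = 889.4.
Try y = 23.2 ft: A R^(2/3) = 1084 — over.
Try y = 19.6 ft: A R^(2/3) = 889.7 — matches.

y_n = 19.6 ft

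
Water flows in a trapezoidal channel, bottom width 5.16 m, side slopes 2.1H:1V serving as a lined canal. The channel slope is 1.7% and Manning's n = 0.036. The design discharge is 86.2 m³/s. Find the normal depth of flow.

y_n = 2.07 m

Manning's equation rearranged: A R^(2/3) = nQ / (1·√S) = 0.036 × 86.2 / (√0.017) = 23.8.
Try y = 1.79 m: A R^(2/3) = 17.87 — too small.
Try y = 2.07 m: A R^(2/3) = 23.81 — ≈ 23.8.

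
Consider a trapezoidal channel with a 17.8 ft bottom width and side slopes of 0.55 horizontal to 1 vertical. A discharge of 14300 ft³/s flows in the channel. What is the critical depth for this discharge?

y_c = 21.6 ft

At critical depth, Q² T / (g A³) = 1, i.e. A³/T = Q²/g = 14300²/32.2 = 6351000.
Trying y = 15.8 ft: A³/T = 2084000 — short.
Trying y = 25.3 ft: A³/T = 11320000 — over.
Trying y = 21.6 ft: A³/T = 6340000 — ≈ 6351000.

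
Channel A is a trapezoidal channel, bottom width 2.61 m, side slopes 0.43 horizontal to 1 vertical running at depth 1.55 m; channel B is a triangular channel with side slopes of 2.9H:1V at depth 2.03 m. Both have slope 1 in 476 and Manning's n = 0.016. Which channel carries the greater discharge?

channel B

Channel A: With bottom width b = 2.61 m and side slope z = 0.43: A = (b + zy)y = (2.61 + 0.43×1.55)×1.55 = 5.079 m²; P = b + 2y√(1+z²) = 2.61 + 2×1.55×1.089 = 5.984 m. Hydraulic radius R = A/P = 5.079/5.984 = 0.8486 m. Q_A = (1/0.016)·5.079·0.8486^(2/3)·√0.002101 = 13.04 m³/s.
Channel B: For a triangular section with side slope z = 2.9: A = zy² = 2.9×2.03² = 11.95 m²; P = 2y√(1+z²) = 2×2.03×3.068 = 12.45 m. Hydraulic radius R = A/P = 11.95/12.45 = 0.9596 m. Q_B = (1/0.016)·11.95·0.9596^(2/3)·√0.002101 = 33.31 m³/s.
Q_A = 13.04 m³/s vs Q_B = 33.31 m³/s, so channel B carries more.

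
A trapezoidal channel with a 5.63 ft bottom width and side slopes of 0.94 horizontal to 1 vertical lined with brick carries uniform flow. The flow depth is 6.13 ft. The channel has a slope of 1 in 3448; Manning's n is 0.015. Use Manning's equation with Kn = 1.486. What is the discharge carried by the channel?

Q = 251 ft³/s

With bottom width b = 5.63 ft and side slope z = 0.94: A = (b + zy)y = (5.63 + 0.94×6.13)×6.13 = 69.83 ft²; P = b + 2y√(1+z²) = 5.63 + 2×6.13×1.372 = 22.46 ft.
Hydraulic radius R = A/P = 69.83/22.46 = 3.11 ft.
Manning's equation: Q = (1.486/n) A R^(2/3) S^(1/2) = (1.486/0.015) × 69.83 × 3.11^(2/3) × 0.00029^(1/2) = 251 ft³/s.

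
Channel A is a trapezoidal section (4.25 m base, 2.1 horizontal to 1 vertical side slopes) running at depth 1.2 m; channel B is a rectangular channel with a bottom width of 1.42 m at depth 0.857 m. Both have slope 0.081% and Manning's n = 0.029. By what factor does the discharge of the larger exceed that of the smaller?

11

Channel A: With bottom width b = 4.25 m and side slope z = 2.1: A = (b + zy)y = (4.25 + 2.1×1.2)×1.2 = 8.124 m²; P = b + 2y√(1+z²) = 4.25 + 2×1.2×2.326 = 9.832 m. Hydraulic radius R = A/P = 8.124/9.832 = 0.8263 m. Q_A = (1/0.029)·8.124·0.8263^(2/3)·√0.00081 = 7.02 m³/s.
Channel B: Flow area A = b·y = 1.42 × 0.857 = 1.217 m². Wetted perimeter P = b + 2y = 1.42 + 2×0.857 = 3.134 m. Hydraulic radius R = A/P = 1.217/3.134 = 0.3883 m. Q_B = (1/0.029)·1.217·0.3883^(2/3)·√0.00081 = 0.6357 m³/s.
The larger discharge is 7.02 m³/s and the smaller is 0.6357 m³/s; the ratio is 11.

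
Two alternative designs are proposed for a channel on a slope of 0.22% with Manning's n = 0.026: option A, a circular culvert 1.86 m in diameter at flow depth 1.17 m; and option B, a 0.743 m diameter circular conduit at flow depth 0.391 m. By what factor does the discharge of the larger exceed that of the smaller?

Channel A: For a circular section of diameter D = 1.86 m at depth y = 1.17 m, the central angle is θ = 2 arccos(1 − 2y/D) = 3.664 rad. Then A = (D²/8)(θ − sin θ) = 1.8 m² and P = Dθ/2 = 3.407 m. Hydraulic radius R = A/P = 1.8/3.407 = 0.5283 m. Q_A = (1/0.026)·1.8·0.5283^(2/3)·√0.0022 = 2.122 m³/s.
Channel B: For a circular section of diameter D = 0.743 m at depth y = 0.391 m, the central angle is θ = 2 arccos(1 − 2y/D) = 3.247 rad. Then A = (D²/8)(θ − sin θ) = 0.2313 m² and P = Dθ/2 = 1.206 m. Hydraulic radius R = A/P = 0.2313/1.206 = 0.1917 m. Q_B = (1/0.026)·0.2313·0.1917^(2/3)·√0.0022 = 0.1387 m³/s.
The larger discharge is 2.122 m³/s and the smaller is 0.1387 m³/s; the ratio is 15.3.

15.3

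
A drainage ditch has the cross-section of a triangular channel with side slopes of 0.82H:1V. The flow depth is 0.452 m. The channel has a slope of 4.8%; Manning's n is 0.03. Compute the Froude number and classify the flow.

supercritical

For a triangular section with side slope z = 0.82: A = zy² = 0.82×0.452² = 0.1675 m²; P = 2y√(1+z²) = 2×0.452×1.293 = 1.169 m.
Hydraulic radius R = A/P = 0.1675/1.169 = 0.1433 m.
V = (1/n) R^(2/3) √S = (1/0.03) × 0.1433^(2/3) × √0.048 = 2 m/s. Hydraulic depth D_h = A/T = 0.1675/0.7413 = 0.226 m.
Froude number Fr = V/√(g·D_h) = 2/√(9.81×0.226) = 1.34, which is greater than 1, so the flow is supercritical.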